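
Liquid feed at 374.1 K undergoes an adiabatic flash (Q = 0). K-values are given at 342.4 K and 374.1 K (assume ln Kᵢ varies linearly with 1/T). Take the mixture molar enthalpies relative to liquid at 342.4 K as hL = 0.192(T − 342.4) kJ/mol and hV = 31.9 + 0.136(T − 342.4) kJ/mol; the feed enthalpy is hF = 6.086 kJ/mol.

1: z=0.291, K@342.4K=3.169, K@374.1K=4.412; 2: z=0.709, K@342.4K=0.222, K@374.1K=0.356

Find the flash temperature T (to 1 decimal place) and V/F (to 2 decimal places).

T = 353.9 K, V/F = 0.12

Adiabatic flash: solve Rachford–Rice at each trial T, then check hF = ψ·hV(T) + (1−ψ)·hL(T).
  T = 342.4 K: K = (3.169, 0.222), RR gives ψ = 0.047, H_out = 1.504 kJ/mol
  T = 374.1 K: K = (4.412, 0.356), RR gives ψ = 0.244, H_out = 13.439 kJ/mol
  T = 358.2 K: K = (3.765, 0.284), RR gives ψ = 0.150, H_out = 7.683 kJ/mol
  T = 350.3 K: K = (3.461, 0.252), RR gives ψ = 0.101, H_out = 4.687 kJ/mol
  T = 354.2 K: K = (3.609, 0.267), RR gives ψ = 0.125, H_out = 6.184 kJ/mol
  T = 352.2 K: K = (3.533, 0.259), RR gives ψ = 0.113, H_out = 5.421 kJ/mol
Linear interpolation between T = 352.2 (H_out = 5.421) and T = 354.2 (H_out = 6.184) on hF = 6.086 gives T ≈ 353.9 K, at which ψ = 0.12.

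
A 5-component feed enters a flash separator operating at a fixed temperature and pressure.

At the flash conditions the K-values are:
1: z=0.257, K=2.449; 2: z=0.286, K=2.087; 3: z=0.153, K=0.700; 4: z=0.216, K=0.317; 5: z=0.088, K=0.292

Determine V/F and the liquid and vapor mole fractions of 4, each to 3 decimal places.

V/F = 0.562, x_4 = 0.351, y_4 = 0.111

Newton iteration, V/F⁰ = 0.31:
  V/F = 0.310: g = 0.1719, g' = -0.697 → V/F = 0.557
  V/F = 0.557: g = 0.0039, g' = -0.699 → V/F = 0.562
Converged at V/F = 0.562.
Compositions from xᵢ = zᵢ/(1+V/F(Kᵢ−1)), yᵢ = Kᵢxᵢ:
  1: x = 0.142, y = 0.347
  2: x = 0.178, y = 0.370
  3: x = 0.184, y = 0.129
  4: x = 0.351, y = 0.111
  5: x = 0.146, y = 0.043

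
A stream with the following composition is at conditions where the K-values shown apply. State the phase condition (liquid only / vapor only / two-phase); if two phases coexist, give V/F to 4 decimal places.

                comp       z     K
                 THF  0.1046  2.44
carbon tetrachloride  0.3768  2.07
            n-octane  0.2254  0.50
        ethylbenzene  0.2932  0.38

ΣzᵢKᵢ = 1.2593; Σzᵢ/Kᵢ = 1.4473.
Both exceed 1, so a two-phase solution exists.
Material balance + equilibrium reduce to Σ zᵢ(Kᵢ−1)/(1+ψ(Kᵢ−1)) = 0.
Iterate (Newton) starting at ψ = 0.56:
  ψ = 0.5600: g = -0.09950, g' = -0.6083 → ψ = 0.3964
  ψ = 0.3964: g = -0.00261, g' = -0.5864 → ψ = 0.3920
Converged at ψ = 0.3920.

two-phase, V/F = 0.3920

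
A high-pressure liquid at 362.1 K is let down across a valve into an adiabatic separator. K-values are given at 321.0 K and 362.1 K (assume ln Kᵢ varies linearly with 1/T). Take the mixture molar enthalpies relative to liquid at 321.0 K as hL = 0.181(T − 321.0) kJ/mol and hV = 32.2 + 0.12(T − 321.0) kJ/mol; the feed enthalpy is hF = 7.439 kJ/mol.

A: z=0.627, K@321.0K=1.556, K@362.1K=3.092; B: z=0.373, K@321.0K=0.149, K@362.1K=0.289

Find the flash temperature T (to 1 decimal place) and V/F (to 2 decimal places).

T = 325.5 K, V/F = 0.21

Adiabatic flash: solve Rachford–Rice at each trial T, then check hF = ψ·hV(T) + (1−ψ)·hL(T).
  T = 321.0 K: K = (1.556, 0.149), RR gives ψ = 0.066, H_out = 2.123 kJ/mol
  T = 362.1 K: K = (3.092, 0.289), RR gives ψ = 0.704, H_out = 28.330 kJ/mol
  T = 341.6 K: K = (2.241, 0.212), RR gives ψ = 0.495, H_out = 19.046 kJ/mol
  T = 331.3 K: K = (1.878, 0.179), RR gives ψ = 0.339, H_out = 12.553 kJ/mol
  T = 326.1 K: K = (1.710, 0.163), RR gives ψ = 0.224, H_out = 8.075 kJ/mol
  T = 323.6 K: K = (1.634, 0.156), RR gives ψ = 0.154, H_out = 5.413 kJ/mol
  T = 324.9 K: K = (1.673, 0.160), RR gives ψ = 0.192, H_out = 6.849 kJ/mol
Linear interpolation between T = 324.9 (H_out = 6.849) and T = 326.1 (H_out = 8.075) on hF = 7.439 gives T ≈ 325.5 K, at which ψ = 0.21.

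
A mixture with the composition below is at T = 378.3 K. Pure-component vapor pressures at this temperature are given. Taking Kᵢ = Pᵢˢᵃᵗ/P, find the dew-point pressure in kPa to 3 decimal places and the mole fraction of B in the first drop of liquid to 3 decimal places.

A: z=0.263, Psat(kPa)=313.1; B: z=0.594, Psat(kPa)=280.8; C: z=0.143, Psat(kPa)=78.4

Pdew = 209.233 kPa, x_B = 0.443

At the dew point ψ → 1, so Σzᵢ/Kᵢ = 1 with Kᵢ = Pᵢˢᵃᵗ/P ⇒ 1/P = Σzᵢ/Pᵢˢᵃᵗ.
1/P = 0.263/313.1 + 0.594/280.8 + 0.143/78.4 = 0.004779 ⇒ P = 209.233 kPa
xᵢ = zᵢP/Pᵢˢᵃᵗ ⇒ x_B = 0.594·209.233/280.8 = 0.443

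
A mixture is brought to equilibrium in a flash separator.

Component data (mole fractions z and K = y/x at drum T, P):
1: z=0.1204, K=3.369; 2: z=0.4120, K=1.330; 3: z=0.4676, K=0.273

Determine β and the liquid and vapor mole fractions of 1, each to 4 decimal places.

Rachford–Rice: g(β) = Σ zᵢ(Kᵢ−1)/(1+β(Kᵢ−1)) = 0.
Feasibility: ΣzᵢKᵢ = 1.0812, Σzᵢ/Kᵢ = 2.0583 — both > 1, two phases present.
Newton–Raphson from β = 0.69:
  β = 0.6900: g = -0.46311, g' = -1.1222 → β = 0.2773
  β = 0.2773: g = -0.12908, g' = -0.6715 → β = 0.0851
  β = 0.0851: g = 0.00728, g' = -0.7913 → β = 0.0943
Converged at β = 0.0943.
Compositions from xᵢ = zᵢ/(1+β(Kᵢ−1)), yᵢ = Kᵢxᵢ:
  1: x = 0.0984, y = 0.3315
  2: x = 0.3996, y = 0.5314
  3: x = 0.5020, y = 0.1371

β = 0.0943, x_1 = 0.0984, y_1 = 0.3315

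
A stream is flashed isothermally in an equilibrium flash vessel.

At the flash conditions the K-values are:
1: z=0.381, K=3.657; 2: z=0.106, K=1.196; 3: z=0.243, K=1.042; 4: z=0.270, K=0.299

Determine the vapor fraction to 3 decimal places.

ψ = 0.712

Material balance + equilibrium reduce to Σ zᵢ(Kᵢ−1)/(1+ψ(Kᵢ−1)) = 0.
g(0) = ΣzᵢKᵢ − 1 = 0.854 and g(1) = 1 − Σzᵢ/Kᵢ = -0.329, so a root lies in (0, 1).
Newton iteration, ψ⁰ = 0.65:
  ψ = 0.650: g = 0.0519, g' = -0.813 → ψ = 0.714
  ψ = 0.714: g = -0.0012, g' = -0.856 → ψ = 0.712
Converged at ψ = 0.712.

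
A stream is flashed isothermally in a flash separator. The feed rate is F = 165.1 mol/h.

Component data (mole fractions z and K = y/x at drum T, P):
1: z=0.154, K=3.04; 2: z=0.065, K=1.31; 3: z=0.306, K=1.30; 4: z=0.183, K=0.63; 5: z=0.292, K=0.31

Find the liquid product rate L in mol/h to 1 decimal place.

Rachford–Rice: g(β) = Σ zᵢ(Kᵢ−1)/(1+β(Kᵢ−1)) = 0.
Feasibility: ΣzᵢKᵢ = 1.157, Σzᵢ/Kᵢ = 1.568 — both > 1, two phases present.
Newton iteration, β⁰ = 0.7:
  β = 0.700: g = -0.2593, g' = -0.697 → β = 0.328
  β = 0.328: g = -0.0475, g' = -0.523 → β = 0.237
  β = 0.237: g = 0.0010, g' = -0.549 → β = 0.239
Converged at β = 0.239.
Then V = β·F = 0.2391·165.1 = 39.5 mol/h and L = F − V = 125.6 mol/h.

L = 125.6 mol/h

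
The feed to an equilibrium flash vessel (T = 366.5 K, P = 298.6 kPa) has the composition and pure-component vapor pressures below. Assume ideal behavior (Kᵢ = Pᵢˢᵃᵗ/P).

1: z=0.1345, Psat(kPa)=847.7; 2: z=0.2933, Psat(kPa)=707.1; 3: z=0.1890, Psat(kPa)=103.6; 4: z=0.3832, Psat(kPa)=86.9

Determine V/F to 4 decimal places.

Raoult's law: Kᵢ = Pᵢˢᵃᵗ/P = Pᵢˢᵃᵗ/298.6.
  K_1 = 847.7/298.6 = 2.838915, K_2 = 707.1/298.6 = 2.368051, K_3 = 103.6/298.6 = 0.346952, K_4 = 86.9/298.6 = 0.291025
Iterate (Newton) starting at V/F = 0.5:
  V/F = 0.5000: g = -0.23702, g' = -0.9570 → V/F = 0.2523
  V/F = 0.2523: g = -0.01142, g' = -0.9168 → V/F = 0.2399
Converged at V/F = 0.2399.

V/F = 0.2399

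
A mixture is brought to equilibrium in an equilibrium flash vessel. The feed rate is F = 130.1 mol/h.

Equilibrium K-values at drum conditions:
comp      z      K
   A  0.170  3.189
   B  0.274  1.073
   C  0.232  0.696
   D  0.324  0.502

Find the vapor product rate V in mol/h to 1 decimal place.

Rachford–Rice: g(ψ) = Σ zᵢ(Kᵢ−1)/(1+ψ(Kᵢ−1)) = 0.
g(0) = ΣzᵢKᵢ − 1 = 0.160 and g(1) = 1 − Σzᵢ/Kᵢ = -0.287, so a root lies in (0, 1).
Newton iteration, ψ⁰ = 0.53:
  ψ = 0.530: g = -0.1118, g' = -0.355 → ψ = 0.215
  ψ = 0.215: g = 0.0166, g' = -0.503 → ψ = 0.248
  ψ = 0.248: g = 0.0005, g' = -0.473 → ψ = 0.249
Converged at ψ = 0.249.
Then V = ψ·F = 0.2490·130.1 = 32.4 mol/h and L = F − V = 97.7 mol/h.

V = 32.4 mol/h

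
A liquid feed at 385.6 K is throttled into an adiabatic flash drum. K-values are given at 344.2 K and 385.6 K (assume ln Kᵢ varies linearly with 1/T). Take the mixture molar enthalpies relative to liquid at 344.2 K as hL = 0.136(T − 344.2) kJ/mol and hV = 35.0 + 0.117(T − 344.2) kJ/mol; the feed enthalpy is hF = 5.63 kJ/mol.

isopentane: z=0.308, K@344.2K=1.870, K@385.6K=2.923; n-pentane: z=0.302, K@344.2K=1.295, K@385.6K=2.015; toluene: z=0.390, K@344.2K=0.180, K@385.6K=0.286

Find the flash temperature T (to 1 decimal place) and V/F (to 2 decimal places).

Adiabatic flash: solve Rachford–Rice at each trial T, then check hF = ψ·hV(T) + (1−ψ)·hL(T).
  T = 344.2 K: K = (1.870, 1.295, 0.180), RR gives ψ = 0.071, H_out = 2.489 kJ/mol
  T = 385.6 K: K = (2.923, 2.015, 0.286), RR gives ψ = 0.578, H_out = 25.390 kJ/mol
  T = 364.9 K: K = (2.368, 1.636, 0.230), RR gives ψ = 0.389, H_out = 16.282 kJ/mol
  T = 354.5 K: K = (2.110, 1.460, 0.204), RR gives ψ = 0.257, H_out = 10.341 kJ/mol
  T = 349.4 K: K = (1.989, 1.377, 0.192), RR gives ψ = 0.174, H_out = 6.785 kJ/mol
  T = 346.8 K: K = (1.929, 1.336, 0.186), RR gives ψ = 0.125, H_out = 4.737 kJ/mol
  T = 348.1 K: K = (1.959, 1.356, 0.189), RR gives ψ = 0.150, H_out = 5.784 kJ/mol
Linear interpolation between T = 346.8 (H_out = 4.737) and T = 348.1 (H_out = 5.784) on hF = 5.63 gives T ≈ 347.9 K, at which ψ = 0.15.

T = 347.9 K, V/F = 0.15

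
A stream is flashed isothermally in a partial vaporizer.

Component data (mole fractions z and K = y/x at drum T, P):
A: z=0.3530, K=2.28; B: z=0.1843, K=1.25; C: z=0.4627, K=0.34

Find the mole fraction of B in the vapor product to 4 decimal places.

y_B = 0.2152

Let ψ = V/F and solve Σ zᵢ(Kᵢ−1)/(1+ψ(Kᵢ−1)) = 0.
Check two-phase: ΣzᵢKᵢ = 1.1925 > 1 and Σzᵢ/Kᵢ = 1.6631 > 1, so g(0) = 0.1925 > 0 and g(1) = -0.6631 < 0.
Newton–Raphson from ψ = 0.5:
  ψ = 0.5000: g = -0.13933, g' = -0.6731 → ψ = 0.2930
  ψ = 0.2930: g = -0.00707, g' = -0.6257 → ψ = 0.2817
Converged at ψ = 0.2817.
Compositions from xᵢ = zᵢ/(1+ψ(Kᵢ−1)), yᵢ = Kᵢxᵢ:
  A: x = 0.2594, y = 0.5915
  B: x = 0.1722, y = 0.2152
  C: x = 0.5684, y = 0.1932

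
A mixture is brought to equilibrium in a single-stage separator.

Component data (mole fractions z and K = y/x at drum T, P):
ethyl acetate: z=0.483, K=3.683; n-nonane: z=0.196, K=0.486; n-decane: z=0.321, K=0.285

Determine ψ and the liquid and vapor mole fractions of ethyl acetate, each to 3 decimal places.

ψ = 0.554, x_ethyl acetate = 0.194, y_ethyl acetate = 0.715

Rachford–Rice: g(ψ) = Σ zᵢ(Kᵢ−1)/(1+ψ(Kᵢ−1)) = 0.
Check two-phase: ΣzᵢKᵢ = 1.966 > 1 and Σzᵢ/Kᵢ = 1.661 > 1, so g(0) = 0.966 > 0 and g(1) = -0.661 < 0.
Newton iteration, ψ⁰ = 0.5:
  ψ = 0.500: g = 0.0606, g' = -1.125 → ψ = 0.554
Converged at ψ = 0.554.
Compositions from xᵢ = zᵢ/(1+ψ(Kᵢ−1)), yᵢ = Kᵢxᵢ:
  ethyl acetate: x = 0.194, y = 0.715
  n-nonane: x = 0.274, y = 0.133
  n-decane: x = 0.532, y = 0.152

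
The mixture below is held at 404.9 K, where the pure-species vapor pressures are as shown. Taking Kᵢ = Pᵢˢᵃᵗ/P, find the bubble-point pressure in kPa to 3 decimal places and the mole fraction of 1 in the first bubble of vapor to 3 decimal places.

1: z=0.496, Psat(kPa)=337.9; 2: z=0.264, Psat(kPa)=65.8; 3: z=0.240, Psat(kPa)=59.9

Pbub = 199.346 kPa, y_1 = 0.841

At the bubble point ψ → 0, so ΣzᵢKᵢ = 1 with Kᵢ = Pᵢˢᵃᵗ/P ⇒ P = ΣzᵢPᵢˢᵃᵗ.
P = 0.496·337.9 + 0.264·65.8 + 0.240·59.9 = 199.346 kPa
yᵢ = zᵢPᵢˢᵃᵗ/P ⇒ y_1 = 0.496·337.9/199.346 = 0.841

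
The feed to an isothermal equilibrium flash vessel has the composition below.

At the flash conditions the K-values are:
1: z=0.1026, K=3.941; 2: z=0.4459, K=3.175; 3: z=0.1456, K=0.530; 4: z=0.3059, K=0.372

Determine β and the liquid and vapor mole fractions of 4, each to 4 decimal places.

β = 0.7432, x_4 = 0.5736, y_4 = 0.2134

Let β = V/F and solve Σ zᵢ(Kᵢ−1)/(1+β(Kᵢ−1)) = 0.
Feasibility: ΣzᵢKᵢ = 2.0110, Σzᵢ/Kᵢ = 1.2635 — both > 1, two phases present.
Newton iteration, β⁰ = 0.5:
  β = 0.5000: g = 0.21724, g' = -0.9408 → β = 0.7309
  β = 0.7309: g = 0.01095, g' = -0.8908 → β = 0.7432
Converged at β = 0.7432.
Compositions from xᵢ = zᵢ/(1+β(Kᵢ−1)), yᵢ = Kᵢxᵢ:
  1: x = 0.0322, y = 0.1269
  2: x = 0.1704, y = 0.5411
  3: x = 0.2238, y = 0.1186
  4: x = 0.5736, y = 0.2134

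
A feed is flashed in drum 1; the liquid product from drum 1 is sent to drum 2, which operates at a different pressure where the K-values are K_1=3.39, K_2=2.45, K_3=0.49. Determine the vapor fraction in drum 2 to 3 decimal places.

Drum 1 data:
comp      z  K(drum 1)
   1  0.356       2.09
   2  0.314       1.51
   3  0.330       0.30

Drum 1:
Material balance + equilibrium reduce to Σ zᵢ(Kᵢ−1)/(1+ψ₁(Kᵢ−1)) = 0.
g(0) = ΣzᵢKᵢ − 1 = 0.317 and g(1) = 1 − Σzᵢ/Kᵢ = -0.478, so a root lies in (0, 1).
Newton iteration, ψ₁⁰ = 0.5:
  ψ₁ = 0.500: g = 0.0234, g' = -0.612 → ψ₁ = 0.538
Converged at ψ₁ = 0.538.
Drum-1 compositions:
  1: x = 0.224, y = 0.469
  2: x = 0.246, y = 0.372
  3: x = 0.529, y = 0.159
Drum-2 feed = drum-1 liquid: z₂ = (0.2245, 0.2464, 0.5291).
Drum 2:
Rachford–Rice: g(ψ₂) = Σ zᵢ(Kᵢ−1)/(1+ψ₂(Kᵢ−1)) = 0.
Feasibility: ΣzᵢKᵢ = 1.624, Σzᵢ/Kᵢ = 1.247 — both > 1, two phases present.
Iterate (Newton) starting at ψ₂ = 0.41:
  ψ₂ = 0.410: g = 0.1539, g' = -0.751 → ψ₂ = 0.615
  ψ₂ = 0.615: g = 0.0130, g' = -0.647 → ψ₂ = 0.635
Converged at ψ₂ = 0.635.
  1: x = 0.089, y = 0.302
  2: x = 0.128, y = 0.314
  3: x = 0.783, y = 0.383

V/F (drum 2) = 0.635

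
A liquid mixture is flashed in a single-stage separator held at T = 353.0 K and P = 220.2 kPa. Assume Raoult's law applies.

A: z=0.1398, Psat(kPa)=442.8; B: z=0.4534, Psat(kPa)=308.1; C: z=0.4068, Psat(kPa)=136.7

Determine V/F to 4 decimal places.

V/F = 0.7701

Raoult's law: Kᵢ = Pᵢˢᵃᵗ/P = Pᵢˢᵃᵗ/220.2.
  K_A = 442.8/220.2 = 2.010899, K_B = 308.1/220.2 = 1.399183, K_C = 136.7/220.2 = 0.620799
Material balance + equilibrium reduce to Σ zᵢ(Kᵢ−1)/(1+V/F(Kᵢ−1)) = 0.
g(0) = ΣzᵢKᵢ − 1 = 0.1681 and g(1) = 1 − Σzᵢ/Kᵢ = -0.0489, so a root lies in (0, 1).
Newton iteration, V/F⁰ = 0.6:
  V/F = 0.6000: g = 0.03429, g' = -0.2004 → V/F = 0.7711
  V/F = 0.7711: g = -0.00020, g' = -0.2042 → V/F = 0.7701
Converged at V/F = 0.7701.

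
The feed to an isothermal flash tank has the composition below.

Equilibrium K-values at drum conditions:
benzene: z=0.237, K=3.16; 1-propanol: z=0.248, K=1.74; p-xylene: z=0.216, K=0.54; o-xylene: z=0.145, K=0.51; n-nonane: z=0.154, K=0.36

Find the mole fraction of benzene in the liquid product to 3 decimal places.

x_benzene = 0.112

Rachford–Rice: g(ψ) = Σ zᵢ(Kᵢ−1)/(1+ψ(Kᵢ−1)) = 0.
Feasibility: ΣzᵢKᵢ = 1.426, Σzᵢ/Kᵢ = 1.330 — both > 1, two phases present.
Newton iteration, ψ⁰ = 0.5:
  ψ = 0.500: g = 0.0120, g' = -0.603 → ψ = 0.520
Converged at ψ = 0.520.
Compositions from xᵢ = zᵢ/(1+ψ(Kᵢ−1)), yᵢ = Kᵢxᵢ:
  benzene: x = 0.112, y = 0.353
  1-propanol: x = 0.179, y = 0.312
  p-xylene: x = 0.284, y = 0.153
  o-xylene: x = 0.195, y = 0.099
  n-nonane: x = 0.231, y = 0.083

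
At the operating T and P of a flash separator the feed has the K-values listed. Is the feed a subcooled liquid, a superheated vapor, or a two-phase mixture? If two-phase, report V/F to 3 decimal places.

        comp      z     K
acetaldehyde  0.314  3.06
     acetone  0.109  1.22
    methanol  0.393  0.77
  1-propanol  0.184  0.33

two-phase, V/F = 0.599

ΣzᵢKᵢ = 1.457; Σzᵢ/Kᵢ = 1.260.
Both exceed 1, so a two-phase solution exists.
Let ψ = V/F and solve Σ zᵢ(Kᵢ−1)/(1+ψ(Kᵢ−1)) = 0.
Newton iteration, ψ⁰ = 0.31:
  ψ = 0.310: g = 0.1643, g' = -0.657 → ψ = 0.560
  ψ = 0.560: g = 0.0205, g' = -0.530 → ψ = 0.599
Converged at ψ = 0.599.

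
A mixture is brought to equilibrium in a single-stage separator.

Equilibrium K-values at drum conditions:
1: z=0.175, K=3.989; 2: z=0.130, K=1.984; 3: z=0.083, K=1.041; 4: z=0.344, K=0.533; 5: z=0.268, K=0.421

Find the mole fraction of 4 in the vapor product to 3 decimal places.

Material balance + equilibrium reduce to Σ zᵢ(Kᵢ−1)/(1+ψ(Kᵢ−1)) = 0.
Check two-phase: ΣzᵢKᵢ = 1.339 > 1 and Σzᵢ/Kᵢ = 1.471 > 1, so g(0) = 0.339 > 0 and g(1) = -0.471 < 0.
Newton iteration, ψ⁰ = 0.5:
  ψ = 0.500: g = -0.1292, g' = -0.614 → ψ = 0.289
  ψ = 0.289: g = 0.0112, g' = -0.756 → ψ = 0.304
Converged at ψ = 0.304.
Compositions from xᵢ = zᵢ/(1+ψ(Kᵢ−1)), yᵢ = Kᵢxᵢ:
  1: x = 0.092, y = 0.365
  2: x = 0.100, y = 0.198
  3: x = 0.082, y = 0.085
  4: x = 0.401, y = 0.214
  5: x = 0.325, y = 0.137

y_4 = 0.214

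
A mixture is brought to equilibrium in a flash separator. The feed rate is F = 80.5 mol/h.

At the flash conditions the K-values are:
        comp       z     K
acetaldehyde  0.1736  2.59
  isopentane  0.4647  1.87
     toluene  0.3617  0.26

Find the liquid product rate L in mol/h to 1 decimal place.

Newton–Raphson from β = 0.5:
  β = 0.5000: g = 0.01065, g' = -0.8061 → β = 0.5132
  β = 0.5132: g = -0.00007, g' = -0.8161 → β = 0.5131
Converged at β = 0.5131.
Then V = β·F = 0.5131·80.5 = 41.3 mol/h and L = F − V = 39.2 mol/h.

L = 39.2 mol/h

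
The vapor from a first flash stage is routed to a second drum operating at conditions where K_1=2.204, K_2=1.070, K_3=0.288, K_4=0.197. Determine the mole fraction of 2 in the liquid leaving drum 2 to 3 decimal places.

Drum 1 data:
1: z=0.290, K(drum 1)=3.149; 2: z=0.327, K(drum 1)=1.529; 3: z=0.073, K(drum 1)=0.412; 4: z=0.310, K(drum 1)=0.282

Drum 1:
Newton iteration, ψ₁⁰ = 0.5:
  ψ₁ = 0.500: g = 0.0292, g' = -0.808 → ψ₁ = 0.536
Converged at ψ₁ = 0.536.
Drum-1 compositions:
  1: x = 0.135, y = 0.424
  2: x = 0.255, y = 0.390
  3: x = 0.107, y = 0.044
  4: x = 0.504, y = 0.142
Drum-2 feed = drum-1 vapor: z₂ = (0.4244, 0.3896, 0.0439, 0.1421).
Drum 2:
Material balance + equilibrium reduce to Σ zᵢ(Kᵢ−1)/(1+ψ₂(Kᵢ−1)) = 0.
Check two-phase: ΣzᵢKᵢ = 1.393 > 1 and Σzᵢ/Kᵢ = 1.430 > 1, so g(0) = 0.393 > 0 and g(1) = -0.430 < 0.
Newton iteration, ψ₂⁰ = 0.5:
  ψ₂ = 0.500: g = 0.1062, g' = -0.551 → ψ₂ = 0.693
  ψ₂ = 0.693: g = -0.0141, g' = -0.737 → ψ₂ = 0.673
Converged at ψ₂ = 0.673.
  1: x = 0.234, y = 0.517
  2: x = 0.372, y = 0.398
  3: x = 0.084, y = 0.024
  4: x = 0.309, y = 0.061

x_2 (drum 2) = 0.372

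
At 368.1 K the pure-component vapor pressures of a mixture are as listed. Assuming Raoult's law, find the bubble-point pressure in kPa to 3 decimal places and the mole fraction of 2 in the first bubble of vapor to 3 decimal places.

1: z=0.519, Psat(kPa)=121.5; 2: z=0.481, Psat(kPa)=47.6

At the bubble point ψ → 0, so ΣzᵢKᵢ = 1 with Kᵢ = Pᵢˢᵃᵗ/P ⇒ P = ΣzᵢPᵢˢᵃᵗ.
P = 0.519·121.5 + 0.481·47.6 = 85.954 kPa
yᵢ = zᵢPᵢˢᵃᵗ/P ⇒ y_2 = 0.481·47.6/85.954 = 0.266

Pbub = 85.954 kPa, y_2 = 0.266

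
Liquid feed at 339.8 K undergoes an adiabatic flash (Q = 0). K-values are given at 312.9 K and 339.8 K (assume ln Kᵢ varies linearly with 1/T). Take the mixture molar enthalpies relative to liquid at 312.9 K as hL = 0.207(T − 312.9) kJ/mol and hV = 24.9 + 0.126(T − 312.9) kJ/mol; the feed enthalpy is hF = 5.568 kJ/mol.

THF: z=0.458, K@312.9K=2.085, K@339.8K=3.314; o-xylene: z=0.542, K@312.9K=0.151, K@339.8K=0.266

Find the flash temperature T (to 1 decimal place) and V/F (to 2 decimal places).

T = 320.3 K, V/F = 0.17

Adiabatic flash: solve Rachford–Rice at each trial T, then check hF = ψ·hV(T) + (1−ψ)·hL(T).
  T = 312.9 K: K = (2.085, 0.151), RR gives ψ = 0.040, H_out = 0.994 kJ/mol
  T = 339.8 K: K = (3.314, 0.266), RR gives ψ = 0.390, H_out = 14.424 kJ/mol
  T = 326.4 K: K = (2.656, 0.203), RR gives ψ = 0.247, H_out = 8.684 kJ/mol
  T = 319.6 K: K = (2.357, 0.175), RR gives ψ = 0.156, H_out = 5.189 kJ/mol
  T = 323.0 K: K = (2.504, 0.189), RR gives ψ = 0.204, H_out = 7.008 kJ/mol
  T = 321.3 K: K = (2.430, 0.182), RR gives ψ = 0.181, H_out = 6.119 kJ/mol
Linear interpolation between T = 319.6 (H_out = 5.189) and T = 321.3 (H_out = 6.119) on hF = 5.568 gives T ≈ 320.3 K, at which ψ = 0.17.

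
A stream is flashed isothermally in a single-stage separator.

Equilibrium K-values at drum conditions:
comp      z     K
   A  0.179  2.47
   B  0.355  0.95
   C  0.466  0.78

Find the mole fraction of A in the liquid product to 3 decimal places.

Rachford–Rice: g(ψ) = Σ zᵢ(Kᵢ−1)/(1+ψ(Kᵢ−1)) = 0.
Check two-phase: ΣzᵢKᵢ = 1.143 > 1 and Σzᵢ/Kᵢ = 1.044 > 1, so g(0) = 0.143 > 0 and g(1) = -0.044 < 0.
Newton–Raphson from ψ = 0.5:
  ψ = 0.500: g = 0.0183, g' = -0.158 → ψ = 0.616
  ψ = 0.616: g = 0.0012, g' = -0.138 → ψ = 0.625
Converged at ψ = 0.625.
Compositions from xᵢ = zᵢ/(1+ψ(Kᵢ−1)), yᵢ = Kᵢxᵢ:
  A: x = 0.093, y = 0.230
  B: x = 0.366, y = 0.348
  C: x = 0.540, y = 0.421

x_A = 0.093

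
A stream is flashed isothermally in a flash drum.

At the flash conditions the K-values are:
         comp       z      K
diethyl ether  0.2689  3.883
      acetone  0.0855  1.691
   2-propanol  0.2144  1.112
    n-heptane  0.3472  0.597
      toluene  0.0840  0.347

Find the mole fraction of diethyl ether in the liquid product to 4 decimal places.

x_diethyl ether = 0.0853

Let β = V/F and solve Σ zᵢ(Kᵢ−1)/(1+β(Kᵢ−1)) = 0.
Check two-phase: ΣzᵢKᵢ = 1.6636 > 1 and Σzᵢ/Kᵢ = 1.1363 > 1, so g(0) = 0.6636 > 0 and g(1) = -0.1363 < 0.
Iterate (Newton) starting at β = 0.68:
  β = 0.6800: g = 0.03297, g' = -0.4991 → β = 0.7461
  β = 0.7461: g = 0.00014, g' = -0.4967 → β = 0.7464
Converged at β = 0.7464.
Compositions from xᵢ = zᵢ/(1+β(Kᵢ−1)), yᵢ = Kᵢxᵢ:
  diethyl ether: x = 0.0853, y = 0.3313
  acetone: x = 0.0564, y = 0.0954
  2-propanol: x = 0.1979, y = 0.2200
  n-heptane: x = 0.4966, y = 0.2964
  toluene: x = 0.1639, y = 0.0569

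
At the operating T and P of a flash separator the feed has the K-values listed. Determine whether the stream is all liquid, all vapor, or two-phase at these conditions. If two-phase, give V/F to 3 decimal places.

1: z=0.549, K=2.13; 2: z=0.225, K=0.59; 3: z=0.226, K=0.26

two-phase, V/F = 0.522

ΣzᵢKᵢ = 1.361; Σzᵢ/Kᵢ = 1.508.
Both exceed 1, so a two-phase solution exists.
Let ψ = V/F and solve Σ zᵢ(Kᵢ−1)/(1+ψ(Kᵢ−1)) = 0.
Newton–Raphson from ψ = 0.57:
  ψ = 0.570: g = -0.0323, g' = -0.694 → ψ = 0.523
  ψ = 0.523: g = -0.0006, g' = -0.668 → ψ = 0.522
Converged at ψ = 0.522.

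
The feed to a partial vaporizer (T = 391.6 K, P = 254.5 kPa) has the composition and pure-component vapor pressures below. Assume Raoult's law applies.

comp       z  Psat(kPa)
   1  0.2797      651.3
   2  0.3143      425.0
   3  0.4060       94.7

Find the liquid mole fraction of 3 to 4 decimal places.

x_3 = 0.6195

Raoult's law: Kᵢ = Pᵢˢᵃᵗ/P = Pᵢˢᵃᵗ/254.5.
  K_1 = 651.3/254.5 = 2.559136, K_2 = 425.0/254.5 = 1.669941, K_3 = 94.7/254.5 = 0.372102
Let β = V/F and solve Σ zᵢ(Kᵢ−1)/(1+β(Kᵢ−1)) = 0.
Feasibility: ΣzᵢKᵢ = 1.3917, Σzᵢ/Kᵢ = 1.3886 — both > 1, two phases present.
Newton iteration, β⁰ = 0.5:
  β = 0.5000: g = 0.03120, g' = -0.6339 → β = 0.5492
  β = 0.5492: g = -0.00026, g' = -0.6456 → β = 0.5488
Converged at β = 0.5488.
Compositions from xᵢ = zᵢ/(1+β(Kᵢ−1)), yᵢ = Kᵢxᵢ:
  1: x = 0.1507, y = 0.3857
  2: x = 0.2298, y = 0.3838
  3: x = 0.6195, y = 0.2305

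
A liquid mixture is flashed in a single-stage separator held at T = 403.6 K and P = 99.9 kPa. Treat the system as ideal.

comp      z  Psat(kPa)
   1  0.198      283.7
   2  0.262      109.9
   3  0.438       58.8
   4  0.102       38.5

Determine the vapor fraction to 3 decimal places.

Raoult's law: Kᵢ = Pᵢˢᵃᵗ/P = Pᵢˢᵃᵗ/99.9.
  K_1 = 283.7/99.9 = 2.83984, K_2 = 109.9/99.9 = 1.10010, K_3 = 58.8/99.9 = 0.58859, K_4 = 38.5/99.9 = 0.38539
Let ψ = V/F and solve Σ zᵢ(Kᵢ−1)/(1+ψ(Kᵢ−1)) = 0.
Check two-phase: ΣzᵢKᵢ = 1.148 > 1 and Σzᵢ/Kᵢ = 1.317 > 1, so g(0) = 0.148 > 0 and g(1) = -0.317 < 0.
Newton iteration, ψ⁰ = 0.5:
  ψ = 0.500: g = -0.1027, g' = -0.382 → ψ = 0.231
  ψ = 0.231: g = 0.0089, g' = -0.475 → ψ = 0.250
Converged at ψ = 0.250.

ψ = 0.250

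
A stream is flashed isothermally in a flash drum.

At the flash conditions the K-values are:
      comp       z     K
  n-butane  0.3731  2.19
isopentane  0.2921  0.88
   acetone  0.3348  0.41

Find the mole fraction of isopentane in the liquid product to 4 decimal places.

Material balance + equilibrium reduce to Σ zᵢ(Kᵢ−1)/(1+β(Kᵢ−1)) = 0.
Check two-phase: ΣzᵢKᵢ = 1.2114 > 1 and Σzᵢ/Kᵢ = 1.3189 > 1, so g(0) = 0.2114 > 0 and g(1) = -0.3189 < 0.
Newton iteration, β⁰ = 0.44:
  β = 0.4400: g = -0.01239, g' = -0.4449 → β = 0.4122
Converged at β = 0.4122.
Compositions from xᵢ = zᵢ/(1+β(Kᵢ−1)), yᵢ = Kᵢxᵢ:
  n-butane: x = 0.2503, y = 0.5482
  isopentane: x = 0.3073, y = 0.2704
  acetone: x = 0.4424, y = 0.1814

x_isopentane = 0.3073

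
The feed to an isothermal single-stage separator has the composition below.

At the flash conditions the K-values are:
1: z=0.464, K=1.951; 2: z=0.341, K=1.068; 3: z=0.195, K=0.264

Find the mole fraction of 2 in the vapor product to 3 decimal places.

y_2 = 0.348

Rachford–Rice: g(V/F) = Σ zᵢ(Kᵢ−1)/(1+V/F(Kᵢ−1)) = 0.
Feasibility: ΣzᵢKᵢ = 1.321, Σzᵢ/Kᵢ = 1.296 — both > 1, two phases present.
Newton iteration, V/F⁰ = 0.39:
  V/F = 0.390: g = 0.1432, g' = -0.433 → V/F = 0.721
  V/F = 0.721: g = -0.0219, g' = -0.629 → V/F = 0.686
  V/F = 0.686: g = -0.0008, g' = -0.586 → V/F = 0.685
Converged at V/F = 0.685.
Compositions from xᵢ = zᵢ/(1+V/F(Kᵢ−1)), yᵢ = Kᵢxᵢ:
  1: x = 0.281, y = 0.548
  2: x = 0.326, y = 0.348
  3: x = 0.393, y = 0.104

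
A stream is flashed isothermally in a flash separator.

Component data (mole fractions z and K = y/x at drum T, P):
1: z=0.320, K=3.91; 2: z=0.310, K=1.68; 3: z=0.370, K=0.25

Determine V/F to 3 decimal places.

V/F = 0.586

Newton–Raphson from V/F = 0.65:
  V/F = 0.650: g = -0.0732, g' = -1.185 → V/F = 0.588
  V/F = 0.588: g = -0.0026, g' = -1.108 → V/F = 0.586
Converged at V/F = 0.586.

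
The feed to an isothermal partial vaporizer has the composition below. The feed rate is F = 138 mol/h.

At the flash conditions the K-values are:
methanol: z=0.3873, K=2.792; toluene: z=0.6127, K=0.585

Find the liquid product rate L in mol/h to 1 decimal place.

Iterate (Newton) starting at ψ = 0.5:
  ψ = 0.5000: g = 0.04521, g' = -0.5140 → ψ = 0.5880
  ψ = 0.5880: g = 0.00162, g' = -0.4795 → ψ = 0.5913
Converged at ψ = 0.5913.
Then V = ψ·F = 0.5913·138 = 81.6 mol/h and L = F − V = 56.4 mol/h.

L = 56.4 mol/h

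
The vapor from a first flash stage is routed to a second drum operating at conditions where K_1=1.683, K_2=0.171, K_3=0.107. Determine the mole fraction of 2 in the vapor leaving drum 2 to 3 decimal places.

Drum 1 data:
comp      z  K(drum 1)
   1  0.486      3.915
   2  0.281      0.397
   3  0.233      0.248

Drum 1:
Let ψ₁ = V/F and solve Σ zᵢ(Kᵢ−1)/(1+ψ₁(Kᵢ−1)) = 0.
Feasibility: ΣzᵢKᵢ = 2.072, Σzᵢ/Kᵢ = 1.771 — both > 1, two phases present.
Newton iteration, ψ₁⁰ = 0.5:
  ψ₁ = 0.500: g = 0.0531, g' = -1.232 → ψ₁ = 0.543
Converged at ψ₁ = 0.543.
Drum-1 compositions:
  1: x = 0.188, y = 0.736
  2: x = 0.418, y = 0.166
  3: x = 0.394, y = 0.098
Drum-2 feed = drum-1 vapor: z₂ = (0.7364, 0.1659, 0.0977).
Drum 2:
Newton iteration, ψ₂⁰ = 0.5:
  ψ₂ = 0.500: g = -0.0176, g' = -0.778 → ψ₂ = 0.477
Converged at ψ₂ = 0.477.
  1: x = 0.555, y = 0.935
  2: x = 0.274, y = 0.047
  3: x = 0.170, y = 0.018

y_2 (drum 2) = 0.047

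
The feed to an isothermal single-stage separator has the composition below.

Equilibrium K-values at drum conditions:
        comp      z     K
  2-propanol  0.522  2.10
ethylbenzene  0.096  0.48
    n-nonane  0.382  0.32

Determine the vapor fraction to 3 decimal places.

ψ = 0.369

Let ψ = V/F and solve Σ zᵢ(Kᵢ−1)/(1+ψ(Kᵢ−1)) = 0.
Feasibility: ΣzᵢKᵢ = 1.265, Σzᵢ/Kᵢ = 1.642 — both > 1, two phases present.
Iterate (Newton) starting at ψ = 0.43:
  ψ = 0.430: g = -0.0416, g' = -0.687 → ψ = 0.369
Converged at ψ = 0.369.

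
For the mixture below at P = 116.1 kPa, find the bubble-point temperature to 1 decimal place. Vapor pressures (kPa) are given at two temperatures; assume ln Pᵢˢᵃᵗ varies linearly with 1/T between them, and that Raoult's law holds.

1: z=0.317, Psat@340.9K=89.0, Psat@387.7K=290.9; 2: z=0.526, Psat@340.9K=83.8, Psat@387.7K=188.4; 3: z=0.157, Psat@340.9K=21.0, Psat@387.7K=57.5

T = 360.2 K

Bubble-point temperature: ΣzᵢPᵢˢᵃᵗ(T) = P. Interpolate ln Pᵢˢᵃᵗ = aᵢ + bᵢ/T.
  T = 340.9 K: ΣzᵢPᵢˢᵃᵗ = 75.59 kPa
  T = 387.7 K: ΣzᵢPᵢˢᵃᵗ = 200.34 kPa
  T = 364.3 K: ΣzᵢPᵢˢᵃᵗ = 126.45 kPa
  T = 352.6 K: ΣzᵢPᵢˢᵃᵗ = 98.49 kPa
  T = 358.5 K: ΣzᵢPᵢˢᵃᵗ = 111.92 kPa
  T = 361.4 K: ΣzᵢPᵢˢᵃᵗ = 119.01 kPa
Interpolating between 358.5 K and 361.4 K gives T ≈ 360.2 K.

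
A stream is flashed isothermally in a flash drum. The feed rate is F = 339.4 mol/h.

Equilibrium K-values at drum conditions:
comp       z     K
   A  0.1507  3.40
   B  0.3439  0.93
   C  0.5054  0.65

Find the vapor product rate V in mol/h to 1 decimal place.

Iterate (Newton) starting at V/F = 0.5:
  V/F = 0.5000: g = -0.07496, g' = -0.2721 → V/F = 0.2245
  V/F = 0.2245: g = 0.01859, g' = -0.4412 → V/F = 0.2667
  V/F = 0.2667: g = 0.00090, g' = -0.3998 → V/F = 0.2689
Converged at V/F = 0.2689.
Then V = V/F·F = 0.2689·339.4 = 91.3 mol/h and L = F − V = 248.1 mol/h.

V = 91.3 mol/h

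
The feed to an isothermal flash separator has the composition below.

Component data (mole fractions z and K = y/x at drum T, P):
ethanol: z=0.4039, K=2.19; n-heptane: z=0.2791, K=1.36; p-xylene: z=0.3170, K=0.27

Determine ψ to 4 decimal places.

Material balance + equilibrium reduce to Σ zᵢ(Kᵢ−1)/(1+ψ(Kᵢ−1)) = 0.
Feasibility: ΣzᵢKᵢ = 1.3497, Σzᵢ/Kᵢ = 1.5637 — both > 1, two phases present.
Newton iteration, ψ⁰ = 0.64:
  ψ = 0.6400: g = -0.07982, g' = -0.8033 → ψ = 0.5406
  ψ = 0.5406: g = -0.00570, g' = -0.6981 → ψ = 0.5325
  ψ = 0.5325: g = -0.00003, g' = -0.6919 → ψ = 0.5324
Converged at ψ = 0.5324.

ψ = 0.5324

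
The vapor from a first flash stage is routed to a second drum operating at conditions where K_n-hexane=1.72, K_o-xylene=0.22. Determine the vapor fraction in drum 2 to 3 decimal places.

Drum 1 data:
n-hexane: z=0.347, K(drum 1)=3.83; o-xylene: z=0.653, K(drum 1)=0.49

V/F (drum 2) = 0.173

Drum 1:
Rachford–Rice: g(ψ₁) = Σ zᵢ(Kᵢ−1)/(1+ψ₁(Kᵢ−1)) = 0.
Feasibility: ΣzᵢKᵢ = 1.649, Σzᵢ/Kᵢ = 1.423 — both > 1, two phases present.
Binary case is linear: z₁(K₁−1)(1+ψ₁(K₂−1)) + z₂(K₂−1)(1+ψ₁(K₁−1)) = 0
⇒ ψ₁ = [z₁(K₁−1)+z₂(K₂−1)] / [−(K₁−1)(K₂−1)] = 0.6490/1.4433 = 0.450
Drum-1 compositions:
  n-hexane: x = 0.153, y = 0.585
  o-xylene: x = 0.847, y = 0.415
Drum-2 feed = drum-1 vapor: z₂ = (0.5848, 0.4152).
Drum 2:
Material balance + equilibrium reduce to Σ zᵢ(Kᵢ−1)/(1+ψ₂(Kᵢ−1)) = 0.
Feasibility: ΣzᵢKᵢ = 1.097, Σzᵢ/Kᵢ = 2.227 — both > 1, two phases present.
Binary case is linear: z₁(K₁−1)(1+ψ₂(K₂−1)) + z₂(K₂−1)(1+ψ₂(K₁−1)) = 0
⇒ ψ₂ = [z₁(K₁−1)+z₂(K₂−1)] / [−(K₁−1)(K₂−1)] = 0.0972/0.5616 = 0.173
  n-hexane: x = 0.520, y = 0.894
  o-xylene: x = 0.480, y = 0.106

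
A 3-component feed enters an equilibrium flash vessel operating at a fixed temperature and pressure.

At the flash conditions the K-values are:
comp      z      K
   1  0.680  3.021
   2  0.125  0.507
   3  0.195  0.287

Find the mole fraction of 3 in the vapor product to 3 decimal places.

Material balance + equilibrium reduce to Σ zᵢ(Kᵢ−1)/(1+ψ(Kᵢ−1)) = 0.
Check two-phase: ΣzᵢKᵢ = 2.174 > 1 and Σzᵢ/Kᵢ = 1.151 > 1, so g(0) = 1.174 > 0 and g(1) = -0.151 < 0.
Newton–Raphson from ψ = 0.62:
  ψ = 0.620: g = 0.2720, g' = -0.929 → ψ = 0.913
  ψ = 0.913: g = -0.0273, g' = -1.257 → ψ = 0.891
Converged at ψ = 0.891.
Compositions from xᵢ = zᵢ/(1+ψ(Kᵢ−1)), yᵢ = Kᵢxᵢ:
  1: x = 0.243, y = 0.734
  2: x = 0.223, y = 0.113
  3: x = 0.534, y = 0.153

y_3 = 0.153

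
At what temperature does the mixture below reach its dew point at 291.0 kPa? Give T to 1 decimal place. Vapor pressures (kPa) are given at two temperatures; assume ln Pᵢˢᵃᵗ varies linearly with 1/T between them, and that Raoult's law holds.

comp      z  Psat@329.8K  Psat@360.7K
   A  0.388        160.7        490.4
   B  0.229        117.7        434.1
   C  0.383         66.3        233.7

Dew-point temperature: Σzᵢ·P/Pᵢˢᵃᵗ(T) = 1. Interpolate ln Pᵢˢᵃᵗ = aᵢ + bᵢ/T.
  T = 329.8 K: ΣzᵢP/Pᵢˢᵃᵗ = 2.9498
  T = 360.7 K: ΣzᵢP/Pᵢˢᵃᵗ = 0.8607
  T = 345.2 K: ΣzᵢP/Pᵢˢᵃᵗ = 1.5522
  T = 352.9 K: ΣzᵢP/Pᵢˢᵃᵗ = 1.1504
  T = 356.8 K: ΣzᵢP/Pᵢˢᵃᵗ = 0.9934
  T = 354.9 K: ΣzᵢP/Pᵢˢᵃᵗ = 1.0666
Interpolating between 354.9 K and 356.8 K gives T ≈ 356.6 K.

T = 356.6 K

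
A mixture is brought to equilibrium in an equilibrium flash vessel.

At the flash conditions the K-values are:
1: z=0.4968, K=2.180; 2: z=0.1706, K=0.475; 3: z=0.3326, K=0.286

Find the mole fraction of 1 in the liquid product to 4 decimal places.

Newton iteration, ψ⁰ = 0.59:
  ψ = 0.5900: g = -0.19448, g' = -0.8454 → ψ = 0.3599
  ψ = 0.3599: g = -0.01859, g' = -0.7194 → ψ = 0.3341
Converged at ψ = 0.3341.
Compositions from xᵢ = zᵢ/(1+ψ(Kᵢ−1)), yᵢ = Kᵢxᵢ:
  1: x = 0.3563, y = 0.7768
  2: x = 0.2069, y = 0.0983
  3: x = 0.4368, y = 0.1249

x_1 = 0.3563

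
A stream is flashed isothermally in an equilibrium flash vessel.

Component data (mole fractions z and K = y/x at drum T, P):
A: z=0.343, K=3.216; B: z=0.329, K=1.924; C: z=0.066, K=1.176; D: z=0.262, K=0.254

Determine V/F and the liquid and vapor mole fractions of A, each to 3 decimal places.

V/F = 0.778, x_A = 0.126, y_A = 0.405

Iterate (Newton) starting at V/F = 0.58:
  V/F = 0.580: g = 0.1965, g' = -0.896 → V/F = 0.799
  V/F = 0.799: g = -0.0248, g' = -1.208 → V/F = 0.779
  V/F = 0.779: g = -0.0006, g' = -1.154 → V/F = 0.778
Converged at V/F = 0.778.
Compositions from xᵢ = zᵢ/(1+V/F(Kᵢ−1)), yᵢ = Kᵢxᵢ:
  A: x = 0.126, y = 0.405
  B: x = 0.191, y = 0.368
  C: x = 0.058, y = 0.068
  D: x = 0.625, y = 0.159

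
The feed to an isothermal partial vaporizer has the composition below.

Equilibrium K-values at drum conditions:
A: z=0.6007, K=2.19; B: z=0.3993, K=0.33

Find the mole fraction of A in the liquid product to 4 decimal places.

Material balance + equilibrium reduce to Σ zᵢ(Kᵢ−1)/(1+V/F(Kᵢ−1)) = 0.
Check two-phase: ΣzᵢKᵢ = 1.4473 > 1 and Σzᵢ/Kᵢ = 1.4843 > 1, so g(0) = 0.4473 > 0 and g(1) = -0.4843 < 0.
Binary case is linear: z₁(K₁−1)(1+V/F(K₂−1)) + z₂(K₂−1)(1+V/F(K₁−1)) = 0
⇒ V/F = [z₁(K₁−1)+z₂(K₂−1)] / [−(K₁−1)(K₂−1)] = 0.44730/0.79730 = 0.5610
Compositions from xᵢ = zᵢ/(1+V/F(Kᵢ−1)), yᵢ = Kᵢxᵢ:
  A: x = 0.3602, y = 0.7889
  B: x = 0.6398, y = 0.2111

x_A = 0.3602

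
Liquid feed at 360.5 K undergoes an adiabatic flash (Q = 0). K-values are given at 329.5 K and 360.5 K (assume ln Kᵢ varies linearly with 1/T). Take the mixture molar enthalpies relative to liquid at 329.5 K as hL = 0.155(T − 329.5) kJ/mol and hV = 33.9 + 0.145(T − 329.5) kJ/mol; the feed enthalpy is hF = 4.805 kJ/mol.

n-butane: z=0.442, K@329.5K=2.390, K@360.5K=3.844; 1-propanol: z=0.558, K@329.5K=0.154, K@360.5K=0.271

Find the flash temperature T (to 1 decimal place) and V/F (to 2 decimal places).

Adiabatic flash: solve Rachford–Rice at each trial T, then check hF = ψ·hV(T) + (1−ψ)·hL(T).
  T = 329.5 K: K = (2.390, 0.154), RR gives ψ = 0.121, H_out = 4.103 kJ/mol
  T = 360.5 K: K = (3.844, 0.271), RR gives ψ = 0.410, H_out = 18.581 kJ/mol
  T = 345.0 K: K = (3.064, 0.207), RR gives ψ = 0.287, H_out = 12.084 kJ/mol
  T = 337.2 K: K = (2.711, 0.179), RR gives ψ = 0.212, H_out = 8.374 kJ/mol
  T = 333.4 K: K = (2.550, 0.166), RR gives ψ = 0.170, H_out = 6.364 kJ/mol
  T = 331.4 K: K = (2.467, 0.160), RR gives ψ = 0.146, H_out = 5.233 kJ/mol
Linear interpolation between T = 329.5 (H_out = 4.103) and T = 331.4 (H_out = 5.233) on hF = 4.805 gives T ≈ 330.7 K, at which ψ = 0.14.

T = 330.7 K, V/F = 0.14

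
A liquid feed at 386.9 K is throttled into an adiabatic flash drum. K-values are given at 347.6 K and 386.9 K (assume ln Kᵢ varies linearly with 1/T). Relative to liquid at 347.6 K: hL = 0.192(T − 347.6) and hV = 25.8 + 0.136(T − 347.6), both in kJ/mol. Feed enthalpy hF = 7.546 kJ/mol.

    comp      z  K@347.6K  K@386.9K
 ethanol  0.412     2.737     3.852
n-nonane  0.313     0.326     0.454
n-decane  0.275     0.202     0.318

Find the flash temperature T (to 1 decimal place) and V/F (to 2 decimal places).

Adiabatic flash: solve Rachford–Rice at each trial T, then check hF = ψ·hV(T) + (1−ψ)·hL(T).
  T = 347.6 K: K = (2.737, 0.326, 0.202), RR gives ψ = 0.224, H_out = 5.767 kJ/mol
  T = 386.9 K: K = (3.852, 0.454, 0.318), RR gives ψ = 0.466, H_out = 18.551 kJ/mol
  T = 367.2 K: K = (3.275, 0.388, 0.256), RR gives ψ = 0.351, H_out = 12.445 kJ/mol
  T = 357.4 K: K = (3.001, 0.356, 0.228), RR gives ψ = 0.291, H_out = 9.221 kJ/mol
  T = 352.5 K: K = (2.868, 0.341, 0.215), RR gives ψ = 0.258, H_out = 7.530 kJ/mol
  T = 354.9 K: K = (2.933, 0.349, 0.221), RR gives ψ = 0.274, H_out = 8.366 kJ/mol
Linear interpolation between T = 352.5 (H_out = 7.530) and T = 354.9 (H_out = 8.366) on hF = 7.546 gives T ≈ 352.5 K, at which ψ = 0.26.

T = 352.5 K, V/F = 0.26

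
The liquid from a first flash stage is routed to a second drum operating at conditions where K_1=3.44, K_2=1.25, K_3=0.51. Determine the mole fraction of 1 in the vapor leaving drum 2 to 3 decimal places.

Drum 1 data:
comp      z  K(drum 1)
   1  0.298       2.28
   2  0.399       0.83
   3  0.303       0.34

Drum 1:
Iterate (Newton) starting at ψ₁ = 0.56:
  ψ₁ = 0.560: g = -0.1700, g' = -0.512 → ψ₁ = 0.228
  ψ₁ = 0.228: g = -0.0106, g' = -0.488 → ψ₁ = 0.206
Converged at ψ₁ = 0.206.
Drum-1 compositions:
  1: x = 0.236, y = 0.538
  2: x = 0.413, y = 0.343
  3: x = 0.351, y = 0.119
Drum-2 feed = drum-1 liquid: z₂ = (0.2358, 0.4135, 0.3507).
Drum 2:
Material balance + equilibrium reduce to Σ zᵢ(Kᵢ−1)/(1+ψ₂(Kᵢ−1)) = 0.
g(0) = ΣzᵢKᵢ − 1 = 0.507 and g(1) = 1 − Σzᵢ/Kᵢ = -0.087, so a root lies in (0, 1).
Newton iteration, ψ₂⁰ = 0.5:
  ψ₂ = 0.500: g = 0.1234, g' = -0.453 → ψ₂ = 0.772
  ψ₂ = 0.772: g = 0.0096, g' = -0.405 → ψ₂ = 0.796
Converged at ψ₂ = 0.796.
  1: x = 0.080, y = 0.276
  2: x = 0.345, y = 0.431
  3: x = 0.575, y = 0.293

y_1 (drum 2) = 0.276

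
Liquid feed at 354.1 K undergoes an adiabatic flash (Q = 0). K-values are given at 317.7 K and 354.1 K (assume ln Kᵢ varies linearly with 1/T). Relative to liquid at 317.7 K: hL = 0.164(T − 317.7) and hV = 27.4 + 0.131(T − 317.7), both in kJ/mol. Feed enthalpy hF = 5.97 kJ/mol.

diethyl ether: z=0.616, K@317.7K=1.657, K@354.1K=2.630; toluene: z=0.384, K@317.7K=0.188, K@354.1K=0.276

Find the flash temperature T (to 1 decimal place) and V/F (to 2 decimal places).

Adiabatic flash: solve Rachford–Rice at each trial T, then check hF = ψ·hV(T) + (1−ψ)·hL(T).
  T = 317.7 K: K = (1.657, 0.188), RR gives ψ = 0.174, H_out = 4.772 kJ/mol
  T = 354.1 K: K = (2.630, 0.276), RR gives ψ = 0.615, H_out = 22.088 kJ/mol
  T = 335.9 K: K = (2.114, 0.230), RR gives ψ = 0.455, H_out = 15.190 kJ/mol
  T = 326.8 K: K = (1.878, 0.209), RR gives ψ = 0.341, H_out = 10.732 kJ/mol
  T = 322.2 K: K = (1.764, 0.198), RR gives ψ = 0.266, H_out = 7.980 kJ/mol
  T = 319.9 K: K = (1.709, 0.193), RR gives ψ = 0.222, H_out = 6.417 kJ/mol
Linear interpolation between T = 317.7 (H_out = 4.772) and T = 319.9 (H_out = 6.417) on hF = 5.97 gives T ≈ 319.3 K, at which ψ = 0.21.

T = 319.3 K, V/F = 0.21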